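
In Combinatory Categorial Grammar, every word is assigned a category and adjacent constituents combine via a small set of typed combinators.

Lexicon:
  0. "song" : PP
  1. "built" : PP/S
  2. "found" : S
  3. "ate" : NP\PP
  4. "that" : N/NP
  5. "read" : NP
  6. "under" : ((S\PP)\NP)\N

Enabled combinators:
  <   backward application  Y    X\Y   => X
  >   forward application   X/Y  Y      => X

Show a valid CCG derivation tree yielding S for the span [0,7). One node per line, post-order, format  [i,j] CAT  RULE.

[0,1] PP  lex  "song"
[1,2] PP/S  lex  "built"
[2,3] S  lex  "found"
[1,3] PP  >  k=2
[3,4] NP\PP  lex  "ate"
[1,4] NP  <  k=3
[4,5] N/NP  lex  "that"
[5,6] NP  lex  "read"
[4,6] N  >  k=5
[6,7] ((S\PP)\NP)\N  lex  "under"
[4,7] (S\PP)\NP  <  k=6
[1,7] S\PP  <  k=4
[0,7] S  <  k=1

[0,7] S   <
  [0,1] "song" : PP
  [1,7] S\PP   <
    [1,4] NP   <
      [1,3] PP   >
        [1,2] "built" : PP/S
        [2,3] "found" : S
      [3,4] "ate" : NP\PP
    [4,7] (S\PP)\NP   <
      [4,6] N   >
        [4,5] "that" : N/NP
        [5,6] "read" : NP
      [6,7] "under" : ((S\PP)\NP)\N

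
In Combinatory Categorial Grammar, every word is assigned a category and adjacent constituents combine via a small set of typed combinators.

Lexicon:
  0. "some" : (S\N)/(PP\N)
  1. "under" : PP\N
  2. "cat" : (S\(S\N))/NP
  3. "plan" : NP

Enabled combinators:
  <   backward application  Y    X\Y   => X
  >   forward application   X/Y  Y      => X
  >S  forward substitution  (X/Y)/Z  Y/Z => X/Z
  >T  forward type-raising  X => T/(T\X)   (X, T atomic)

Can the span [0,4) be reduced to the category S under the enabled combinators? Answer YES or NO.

[0,4] S   <
  [0,2] S\N   >
    [0,1] "some" : (S\N)/(PP\N)
    [1,2] "under" : PP\N
  [2,4] S\(S\N)   >
    [2,3] "cat" : (S\(S\N))/NP
    [3,4] "plan" : NP

YES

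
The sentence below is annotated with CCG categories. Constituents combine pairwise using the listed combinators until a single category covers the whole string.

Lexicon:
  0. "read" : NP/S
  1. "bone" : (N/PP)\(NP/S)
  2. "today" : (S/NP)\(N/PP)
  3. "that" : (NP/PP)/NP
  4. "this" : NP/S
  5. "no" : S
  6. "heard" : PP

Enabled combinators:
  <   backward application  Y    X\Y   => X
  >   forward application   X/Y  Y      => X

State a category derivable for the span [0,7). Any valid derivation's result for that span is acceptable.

[0,7] S   >
  [0,3] S/NP   <
    [0,2] N/PP   <
      [0,1] "read" : NP/S
      [1,2] "bone" : (N/PP)\(NP/S)
    [2,3] "today" : (S/NP)\(N/PP)
  [3,7] NP   >
    [3,6] NP/PP   >
      [3,4] "that" : (NP/PP)/NP
      [4,6] NP   >
        [4,5] "this" : NP/S
        [5,6] "no" : S
    [6,7] "heard" : PP

S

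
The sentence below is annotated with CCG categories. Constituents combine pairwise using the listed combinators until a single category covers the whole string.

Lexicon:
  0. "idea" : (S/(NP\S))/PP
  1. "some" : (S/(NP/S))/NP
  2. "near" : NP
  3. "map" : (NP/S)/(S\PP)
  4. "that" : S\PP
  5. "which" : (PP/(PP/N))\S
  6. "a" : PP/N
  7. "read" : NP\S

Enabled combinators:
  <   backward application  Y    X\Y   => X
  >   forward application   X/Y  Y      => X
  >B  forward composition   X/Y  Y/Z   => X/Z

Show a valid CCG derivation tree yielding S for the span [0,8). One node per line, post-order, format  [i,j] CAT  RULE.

[0,8] S   >
  [0,7] S/(NP\S)   >
    [0,1] "idea" : (S/(NP\S))/PP
    [1,7] PP   >
      [1,6] PP/(PP/N)   <
        [1,5] S   >
          [1,3] S/(NP/S)   >
            [1,2] "some" : (S/(NP/S))/NP
            [2,3] "near" : NP
          [3,5] NP/S   >
            [3,4] "map" : (NP/S)/(S\PP)
            [4,5] "that" : S\PP
        [5,6] "which" : (PP/(PP/N))\S
      [6,7] "a" : PP/N
  [7,8] "read" : NP\S

[0,1] (S/(NP\S))/PP  lex  "idea"
[1,2] (S/(NP/S))/NP  lex  "some"
[2,3] NP  lex  "near"
[1,3] S/(NP/S)  >  k=2
[3,4] (NP/S)/(S\PP)  lex  "map"
[4,5] S\PP  lex  "that"
[3,5] NP/S  >  k=4
[1,5] S  >  k=3
[5,6] (PP/(PP/N))\S  lex  "which"
[1,6] PP/(PP/N)  <  k=5
[6,7] PP/N  lex  "a"
[1,7] PP  >  k=6
[0,7] S/(NP\S)  >  k=1
[7,8] NP\S  lex  "read"
[0,8] S  >  k=7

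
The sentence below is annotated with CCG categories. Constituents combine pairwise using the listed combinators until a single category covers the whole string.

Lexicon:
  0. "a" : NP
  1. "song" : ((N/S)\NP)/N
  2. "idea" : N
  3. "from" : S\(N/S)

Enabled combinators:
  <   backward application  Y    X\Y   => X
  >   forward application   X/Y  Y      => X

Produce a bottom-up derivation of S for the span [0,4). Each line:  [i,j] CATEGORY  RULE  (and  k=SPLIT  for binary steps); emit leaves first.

[0,4] S   <
  [0,3] N/S   <
    [0,1] "a" : NP
    [1,3] (N/S)\NP   >
      [1,2] "song" : ((N/S)\NP)/N
      [2,3] "idea" : N
  [3,4] "from" : S\(N/S)

[0,1] NP  lex  "a"
[1,2] ((N/S)\NP)/N  lex  "song"
[2,3] N  lex  "idea"
[1,3] (N/S)\NP  >  k=2
[0,3] N/S  <  k=1
[3,4] S\(N/S)  lex  "from"
[0,4] S  <  k=3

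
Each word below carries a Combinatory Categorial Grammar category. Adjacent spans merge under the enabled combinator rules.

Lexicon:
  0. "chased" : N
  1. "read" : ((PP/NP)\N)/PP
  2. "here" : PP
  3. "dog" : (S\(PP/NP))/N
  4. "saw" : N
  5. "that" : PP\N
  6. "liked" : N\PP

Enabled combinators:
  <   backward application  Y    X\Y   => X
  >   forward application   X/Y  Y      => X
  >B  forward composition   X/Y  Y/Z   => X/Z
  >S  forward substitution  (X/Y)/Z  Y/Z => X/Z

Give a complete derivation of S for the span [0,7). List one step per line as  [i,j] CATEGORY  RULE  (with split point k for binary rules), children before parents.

[0,7] S   <
  [0,3] PP/NP   <
    [0,1] "chased" : N
    [1,3] (PP/NP)\N   >
      [1,2] "read" : ((PP/NP)\N)/PP
      [2,3] "here" : PP
  [3,7] S\(PP/NP)   >
    [3,4] "dog" : (S\(PP/NP))/N
    [4,7] N   <
      [4,6] PP   <
        [4,5] "saw" : N
        [5,6] "that" : PP\N
      [6,7] "liked" : N\PP

[0,1] N  lex  "chased"
[1,2] ((PP/NP)\N)/PP  lex  "read"
[2,3] PP  lex  "here"
[1,3] (PP/NP)\N  >  k=2
[0,3] PP/NP  <  k=1
[3,4] (S\(PP/NP))/N  lex  "dog"
[4,5] N  lex  "saw"
[5,6] PP\N  lex  "that"
[4,6] PP  <  k=5
[6,7] N\PP  lex  "liked"
[4,7] N  <  k=6
[3,7] S\(PP/NP)  >  k=4
[0,7] S  <  k=3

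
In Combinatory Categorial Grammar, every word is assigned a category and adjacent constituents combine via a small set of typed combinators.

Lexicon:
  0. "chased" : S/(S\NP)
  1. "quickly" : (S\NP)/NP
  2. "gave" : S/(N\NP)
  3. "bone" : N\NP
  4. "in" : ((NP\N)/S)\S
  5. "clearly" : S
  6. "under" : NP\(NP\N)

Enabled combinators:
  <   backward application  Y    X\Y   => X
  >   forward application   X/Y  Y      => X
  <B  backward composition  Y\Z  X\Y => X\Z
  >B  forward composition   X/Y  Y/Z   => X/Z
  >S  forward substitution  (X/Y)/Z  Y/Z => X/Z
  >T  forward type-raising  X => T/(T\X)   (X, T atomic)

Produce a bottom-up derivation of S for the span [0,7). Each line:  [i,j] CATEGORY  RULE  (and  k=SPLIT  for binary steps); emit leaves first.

[0,1] S/(S\NP)  lex  "chased"
[1,2] (S\NP)/NP  lex  "quickly"
[2,3] S/(N\NP)  lex  "gave"
[3,4] N\NP  lex  "bone"
[2,4] S  >  k=3
[4,5] ((NP\N)/S)\S  lex  "in"
[2,5] (NP\N)/S  <  k=4
[5,6] S  lex  "clearly"
[2,6] NP\N  >  k=5
[6,7] NP\(NP\N)  lex  "under"
[2,7] NP  <  k=6
[1,7] S\NP  >  k=2
[0,7] S  >  k=1

[0,7] S   >
  [0,1] "chased" : S/(S\NP)
  [1,7] S\NP   >
    [1,2] "quickly" : (S\NP)/NP
    [2,7] NP   <
      [2,6] NP\N   >
        [2,5] (NP\N)/S   <
          [2,4] S   >
            [2,3] "gave" : S/(N\NP)
            [3,4] "bone" : N\NP
          [4,5] "in" : ((NP\N)/S)\S
        [5,6] "clearly" : S
      [6,7] "under" : NP\(NP\N)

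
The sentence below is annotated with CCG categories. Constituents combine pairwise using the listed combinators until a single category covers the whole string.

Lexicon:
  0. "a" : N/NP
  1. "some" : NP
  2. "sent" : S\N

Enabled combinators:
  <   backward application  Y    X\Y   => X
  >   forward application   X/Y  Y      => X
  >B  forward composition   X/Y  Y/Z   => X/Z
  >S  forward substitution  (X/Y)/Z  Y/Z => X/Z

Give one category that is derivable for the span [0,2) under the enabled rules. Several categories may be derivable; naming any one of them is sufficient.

[0,3] S   <
  [0,2] N   >
    [0,1] "a" : N/NP
    [1,2] "some" : NP
  [2,3] "sent" : S\N

N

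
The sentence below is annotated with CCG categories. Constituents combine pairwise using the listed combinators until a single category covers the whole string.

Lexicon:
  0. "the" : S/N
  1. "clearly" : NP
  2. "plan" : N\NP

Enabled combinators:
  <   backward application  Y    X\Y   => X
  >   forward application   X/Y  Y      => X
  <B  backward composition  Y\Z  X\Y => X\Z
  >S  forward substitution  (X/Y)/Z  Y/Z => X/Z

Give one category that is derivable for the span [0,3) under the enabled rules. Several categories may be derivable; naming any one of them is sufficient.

[0,3] S   >
  [0,1] "the" : S/N
  [1,3] N   <
    [1,2] "clearly" : NP
    [2,3] "plan" : N\NP

S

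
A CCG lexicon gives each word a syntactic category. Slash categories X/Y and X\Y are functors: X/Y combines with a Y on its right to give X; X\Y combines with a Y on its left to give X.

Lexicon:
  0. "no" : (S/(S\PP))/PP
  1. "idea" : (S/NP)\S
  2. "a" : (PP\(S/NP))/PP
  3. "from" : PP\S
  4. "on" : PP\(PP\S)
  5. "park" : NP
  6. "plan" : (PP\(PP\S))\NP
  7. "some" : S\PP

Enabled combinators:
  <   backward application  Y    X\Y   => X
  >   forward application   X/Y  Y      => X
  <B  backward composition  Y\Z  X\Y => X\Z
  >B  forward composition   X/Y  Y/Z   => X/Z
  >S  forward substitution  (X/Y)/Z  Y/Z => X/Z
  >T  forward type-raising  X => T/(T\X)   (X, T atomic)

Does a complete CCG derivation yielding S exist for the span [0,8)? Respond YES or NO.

YES

[0,8] S   >
  [0,7] S/(S\PP)   >
    [0,1] "no" : (S/(S\PP))/PP
    [1,7] PP   <
      [1,5] PP\S   <B
        [1,2] "idea" : (S/NP)\S
        [2,5] PP\(S/NP)   >
          [2,3] "a" : (PP\(S/NP))/PP
          [3,5] PP   <
            [3,4] "from" : PP\S
            [4,5] "on" : PP\(PP\S)
      [5,7] PP\(PP\S)   <
        [5,6] "park" : NP
        [6,7] "plan" : (PP\(PP\S))\NP
  [7,8] "some" : S\PP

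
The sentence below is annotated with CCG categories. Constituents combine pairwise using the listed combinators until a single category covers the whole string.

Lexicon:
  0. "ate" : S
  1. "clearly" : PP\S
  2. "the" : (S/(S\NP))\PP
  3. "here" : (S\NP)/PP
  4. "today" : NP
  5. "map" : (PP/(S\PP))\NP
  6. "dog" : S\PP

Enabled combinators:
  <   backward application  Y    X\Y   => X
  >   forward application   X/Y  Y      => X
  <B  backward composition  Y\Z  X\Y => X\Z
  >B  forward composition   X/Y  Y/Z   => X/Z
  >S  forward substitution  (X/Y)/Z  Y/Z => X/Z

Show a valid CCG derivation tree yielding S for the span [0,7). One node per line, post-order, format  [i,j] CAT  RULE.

[0,7] S   >
  [0,4] S/PP   >B
    [0,3] S/(S\NP)   <
      [0,2] PP   <
        [0,1] "ate" : S
        [1,2] "clearly" : PP\S
      [2,3] "the" : (S/(S\NP))\PP
    [3,4] "here" : (S\NP)/PP
  [4,7] PP   >
    [4,6] PP/(S\PP)   <
      [4,5] "today" : NP
      [5,6] "map" : (PP/(S\PP))\NP
    [6,7] "dog" : S\PP

[0,1] S  lex  "ate"
[1,2] PP\S  lex  "clearly"
[0,2] PP  <  k=1
[2,3] (S/(S\NP))\PP  lex  "the"
[0,3] S/(S\NP)  <  k=2
[3,4] (S\NP)/PP  lex  "here"
[0,4] S/PP  >B  k=3
[4,5] NP  lex  "today"
[5,6] (PP/(S\PP))\NP  lex  "map"
[4,6] PP/(S\PP)  <  k=5
[6,7] S\PP  lex  "dog"
[4,7] PP  >  k=6
[0,7] S  >  k=4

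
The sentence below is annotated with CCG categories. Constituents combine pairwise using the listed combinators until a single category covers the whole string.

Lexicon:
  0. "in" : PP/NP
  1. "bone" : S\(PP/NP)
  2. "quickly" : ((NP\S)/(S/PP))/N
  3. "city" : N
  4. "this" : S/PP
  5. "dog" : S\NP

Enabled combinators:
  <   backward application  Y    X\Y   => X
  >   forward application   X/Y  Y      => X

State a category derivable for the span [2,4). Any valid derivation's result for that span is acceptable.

(NP\S)/(S/PP)

[0,6] S   <
  [0,5] NP   <
    [0,2] S   <
      [0,1] "in" : PP/NP
      [1,2] "bone" : S\(PP/NP)
    [2,5] NP\S   >
      [2,4] (NP\S)/(S/PP)   >
        [2,3] "quickly" : ((NP\S)/(S/PP))/N
        [3,4] "city" : N
      [4,5] "this" : S/PP
  [5,6] "dog" : S\NP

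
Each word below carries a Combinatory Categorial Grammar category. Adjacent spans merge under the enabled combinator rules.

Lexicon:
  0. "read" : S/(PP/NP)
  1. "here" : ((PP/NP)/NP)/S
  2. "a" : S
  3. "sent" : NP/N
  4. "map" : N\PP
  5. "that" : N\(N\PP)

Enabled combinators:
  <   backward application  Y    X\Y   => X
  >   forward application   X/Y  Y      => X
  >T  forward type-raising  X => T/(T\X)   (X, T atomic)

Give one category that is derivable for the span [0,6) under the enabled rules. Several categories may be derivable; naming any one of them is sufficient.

[0,6] S   >
  [0,1] "read" : S/(PP/NP)
  [1,6] PP/NP   >
    [1,3] (PP/NP)/NP   >
      [1,2] "here" : ((PP/NP)/NP)/S
      [2,3] "a" : S
    [3,6] NP   >
      [3,4] "sent" : NP/N
      [4,6] N   <
        [4,5] "map" : N\PP
        [5,6] "that" : N\(N\PP)

S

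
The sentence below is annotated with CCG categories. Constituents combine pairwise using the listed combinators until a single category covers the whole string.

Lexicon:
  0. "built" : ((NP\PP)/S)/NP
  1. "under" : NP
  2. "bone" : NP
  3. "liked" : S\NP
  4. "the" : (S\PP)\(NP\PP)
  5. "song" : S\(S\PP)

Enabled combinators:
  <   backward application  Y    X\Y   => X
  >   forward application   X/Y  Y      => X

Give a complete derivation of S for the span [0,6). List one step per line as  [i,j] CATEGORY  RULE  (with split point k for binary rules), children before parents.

[0,6] S   <
  [0,5] S\PP   <
    [0,4] NP\PP   >
      [0,2] (NP\PP)/S   >
        [0,1] "built" : ((NP\PP)/S)/NP
        [1,2] "under" : NP
      [2,4] S   <
        [2,3] "bone" : NP
        [3,4] "liked" : S\NP
    [4,5] "the" : (S\PP)\(NP\PP)
  [5,6] "song" : S\(S\PP)

[0,1] ((NP\PP)/S)/NP  lex  "built"
[1,2] NP  lex  "under"
[0,2] (NP\PP)/S  >  k=1
[2,3] NP  lex  "bone"
[3,4] S\NP  lex  "liked"
[2,4] S  <  k=3
[0,4] NP\PP  >  k=2
[4,5] (S\PP)\(NP\PP)  lex  "the"
[0,5] S\PP  <  k=4
[5,6] S\(S\PP)  lex  "song"
[0,6] S  <  k=5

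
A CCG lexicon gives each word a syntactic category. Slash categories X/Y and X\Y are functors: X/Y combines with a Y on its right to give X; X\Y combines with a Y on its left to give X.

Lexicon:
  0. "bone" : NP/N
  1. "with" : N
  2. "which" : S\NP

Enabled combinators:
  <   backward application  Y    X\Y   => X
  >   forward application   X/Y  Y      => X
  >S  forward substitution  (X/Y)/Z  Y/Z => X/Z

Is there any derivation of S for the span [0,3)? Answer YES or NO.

YES

[0,3] S   <
  [0,2] NP   >
    [0,1] "bone" : NP/N
    [1,2] "with" : N
  [2,3] "which" : S\NP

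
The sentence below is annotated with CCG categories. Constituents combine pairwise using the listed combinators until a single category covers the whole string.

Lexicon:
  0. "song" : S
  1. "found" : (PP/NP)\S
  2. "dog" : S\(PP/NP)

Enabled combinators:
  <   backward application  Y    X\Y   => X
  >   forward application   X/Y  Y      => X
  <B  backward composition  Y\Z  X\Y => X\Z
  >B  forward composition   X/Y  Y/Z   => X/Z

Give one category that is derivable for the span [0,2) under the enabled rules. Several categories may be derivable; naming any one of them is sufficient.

PP/NP

[0,3] S   <
  [0,2] PP/NP   <
    [0,1] "song" : S
    [1,2] "found" : (PP/NP)\S
  [2,3] "dog" : S\(PP/NP)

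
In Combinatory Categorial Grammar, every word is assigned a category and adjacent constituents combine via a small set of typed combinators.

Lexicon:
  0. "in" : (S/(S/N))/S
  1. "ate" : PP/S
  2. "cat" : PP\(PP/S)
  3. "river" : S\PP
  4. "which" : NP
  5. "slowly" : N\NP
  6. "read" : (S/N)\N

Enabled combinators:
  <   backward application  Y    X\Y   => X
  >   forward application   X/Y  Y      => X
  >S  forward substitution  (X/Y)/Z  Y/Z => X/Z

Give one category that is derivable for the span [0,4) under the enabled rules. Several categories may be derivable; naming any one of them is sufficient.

[0,7] S   >
  [0,4] S/(S/N)   >
    [0,1] "in" : (S/(S/N))/S
    [1,4] S   <
      [1,3] PP   <
        [1,2] "ate" : PP/S
        [2,3] "cat" : PP\(PP/S)
      [3,4] "river" : S\PP
  [4,7] S/N   <
    [4,6] N   <
      [4,5] "which" : NP
      [5,6] "slowly" : N\NP
    [6,7] "read" : (S/N)\N

S/(S/N)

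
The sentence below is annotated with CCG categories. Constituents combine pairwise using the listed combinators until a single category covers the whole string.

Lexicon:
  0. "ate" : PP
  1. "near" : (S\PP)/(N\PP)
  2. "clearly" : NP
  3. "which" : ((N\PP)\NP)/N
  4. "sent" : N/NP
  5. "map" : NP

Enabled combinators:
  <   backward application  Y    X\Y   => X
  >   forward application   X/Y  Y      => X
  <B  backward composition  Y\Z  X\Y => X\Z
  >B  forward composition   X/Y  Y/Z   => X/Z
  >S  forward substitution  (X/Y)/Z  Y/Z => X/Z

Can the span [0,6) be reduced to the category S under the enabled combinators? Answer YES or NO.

[0,6] S   <
  [0,1] "ate" : PP
  [1,6] S\PP   >
    [1,2] "near" : (S\PP)/(N\PP)
    [2,6] N\PP   <
      [2,3] "clearly" : NP
      [3,6] (N\PP)\NP   >
        [3,4] "which" : ((N\PP)\NP)/N
        [4,6] N   >
          [4,5] "sent" : N/NP
          [5,6] "map" : NP

YES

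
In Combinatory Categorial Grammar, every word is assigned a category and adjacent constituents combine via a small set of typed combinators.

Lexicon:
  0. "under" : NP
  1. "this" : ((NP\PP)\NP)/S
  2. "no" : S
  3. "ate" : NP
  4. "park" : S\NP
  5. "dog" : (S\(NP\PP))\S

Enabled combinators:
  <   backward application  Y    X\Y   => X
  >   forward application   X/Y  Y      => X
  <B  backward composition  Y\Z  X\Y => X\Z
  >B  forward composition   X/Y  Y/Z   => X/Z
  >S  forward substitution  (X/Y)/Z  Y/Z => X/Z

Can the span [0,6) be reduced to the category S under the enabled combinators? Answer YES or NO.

[0,6] S   <
  [0,1] "under" : NP
  [1,6] S\NP   <B
    [1,3] (NP\PP)\NP   >
      [1,2] "this" : ((NP\PP)\NP)/S
      [2,3] "no" : S
    [3,6] S\(NP\PP)   <
      [3,5] S   <
        [3,4] "ate" : NP
        [4,5] "park" : S\NP
      [5,6] "dog" : (S\(NP\PP))\S

YES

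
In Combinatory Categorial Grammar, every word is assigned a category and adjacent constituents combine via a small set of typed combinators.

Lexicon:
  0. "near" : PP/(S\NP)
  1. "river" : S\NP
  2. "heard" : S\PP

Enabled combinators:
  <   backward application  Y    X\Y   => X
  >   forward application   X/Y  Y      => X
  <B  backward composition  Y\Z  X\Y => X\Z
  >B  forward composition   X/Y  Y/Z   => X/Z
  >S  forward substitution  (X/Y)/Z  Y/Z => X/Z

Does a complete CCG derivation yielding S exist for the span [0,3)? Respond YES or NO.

[0,3] S   <
  [0,2] PP   >
    [0,1] "near" : PP/(S\NP)
    [1,2] "river" : S\NP
  [2,3] "heard" : S\PP

YES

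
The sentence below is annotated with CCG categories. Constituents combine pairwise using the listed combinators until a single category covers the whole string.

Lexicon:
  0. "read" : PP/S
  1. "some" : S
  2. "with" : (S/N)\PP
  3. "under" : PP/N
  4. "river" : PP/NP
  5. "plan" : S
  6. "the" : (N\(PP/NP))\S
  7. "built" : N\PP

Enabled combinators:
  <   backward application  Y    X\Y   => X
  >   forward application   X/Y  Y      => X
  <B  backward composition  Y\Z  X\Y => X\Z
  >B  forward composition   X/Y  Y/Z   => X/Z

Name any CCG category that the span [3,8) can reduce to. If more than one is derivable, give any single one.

[0,8] S   >
  [0,3] S/N   <
    [0,2] PP   >
      [0,1] "read" : PP/S
      [1,2] "some" : S
    [2,3] "with" : (S/N)\PP
  [3,8] N   <
    [3,7] PP   >
      [3,4] "under" : PP/N
      [4,7] N   <
        [4,5] "river" : PP/NP
        [5,7] N\(PP/NP)   <
          [5,6] "plan" : S
          [6,7] "the" : (N\(PP/NP))\S
    [7,8] "built" : N\PP

N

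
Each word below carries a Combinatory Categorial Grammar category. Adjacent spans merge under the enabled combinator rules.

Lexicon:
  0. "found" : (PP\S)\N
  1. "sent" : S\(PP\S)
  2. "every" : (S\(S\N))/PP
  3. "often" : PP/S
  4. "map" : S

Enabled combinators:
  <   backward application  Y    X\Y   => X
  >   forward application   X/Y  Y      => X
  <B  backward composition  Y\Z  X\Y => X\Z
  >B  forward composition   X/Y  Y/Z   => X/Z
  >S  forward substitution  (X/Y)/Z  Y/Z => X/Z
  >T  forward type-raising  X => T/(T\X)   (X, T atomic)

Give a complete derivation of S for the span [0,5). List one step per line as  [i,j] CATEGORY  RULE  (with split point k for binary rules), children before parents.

[0,5] S   <
  [0,2] S\N   <B
    [0,1] "found" : (PP\S)\N
    [1,2] "sent" : S\(PP\S)
  [2,5] S\(S\N)   >
    [2,3] "every" : (S\(S\N))/PP
    [3,5] PP   >
      [3,4] "often" : PP/S
      [4,5] "map" : S

[0,1] (PP\S)\N  lex  "found"
[1,2] S\(PP\S)  lex  "sent"
[0,2] S\N  <B  k=1
[2,3] (S\(S\N))/PP  lex  "every"
[3,4] PP/S  lex  "often"
[4,5] S  lex  "map"
[3,5] PP  >  k=4
[2,5] S\(S\N)  >  k=3
[0,5] S  <  k=2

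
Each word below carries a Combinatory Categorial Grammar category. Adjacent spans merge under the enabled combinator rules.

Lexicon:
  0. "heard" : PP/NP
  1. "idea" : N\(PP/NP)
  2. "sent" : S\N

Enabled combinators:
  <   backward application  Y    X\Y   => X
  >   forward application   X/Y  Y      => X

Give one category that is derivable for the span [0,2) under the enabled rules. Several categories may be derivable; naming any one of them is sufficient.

[0,3] S   <
  [0,2] N   <
    [0,1] "heard" : PP/NP
    [1,2] "idea" : N\(PP/NP)
  [2,3] "sent" : S\N

N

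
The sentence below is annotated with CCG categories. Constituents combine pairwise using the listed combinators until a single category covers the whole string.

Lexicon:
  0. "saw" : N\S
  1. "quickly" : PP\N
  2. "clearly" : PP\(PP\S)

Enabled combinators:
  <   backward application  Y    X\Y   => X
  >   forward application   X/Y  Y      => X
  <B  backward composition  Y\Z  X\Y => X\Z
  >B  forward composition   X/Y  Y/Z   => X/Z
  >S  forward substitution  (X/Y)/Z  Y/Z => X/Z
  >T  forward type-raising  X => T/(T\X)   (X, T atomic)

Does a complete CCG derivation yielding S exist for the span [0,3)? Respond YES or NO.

NO

N\S PP\N PP\(PP\S)
CKY chart[0,3] = {N/(N\PP), NP/(NP\PP), PP, PP/(PP\PP), S/(S\PP)}; S ∉ chart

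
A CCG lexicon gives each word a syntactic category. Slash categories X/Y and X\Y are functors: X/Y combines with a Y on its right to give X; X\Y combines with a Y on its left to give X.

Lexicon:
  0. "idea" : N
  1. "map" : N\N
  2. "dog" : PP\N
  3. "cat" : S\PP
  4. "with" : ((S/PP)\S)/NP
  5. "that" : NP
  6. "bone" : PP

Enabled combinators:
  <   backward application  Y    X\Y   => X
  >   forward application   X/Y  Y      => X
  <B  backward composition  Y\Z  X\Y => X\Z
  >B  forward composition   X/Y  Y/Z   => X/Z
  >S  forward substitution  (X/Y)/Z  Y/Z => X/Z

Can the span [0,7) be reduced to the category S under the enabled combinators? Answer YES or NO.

YES

[0,7] S   >
  [0,6] S/PP   <
    [0,4] S   <
      [0,3] PP   <
        [0,1] "idea" : N
        [1,3] PP\N   <B
          [1,2] "map" : N\N
          [2,3] "dog" : PP\N
      [3,4] "cat" : S\PP
    [4,6] (S/PP)\S   >
      [4,5] "with" : ((S/PP)\S)/NP
      [5,6] "that" : NP
  [6,7] "bone" : PP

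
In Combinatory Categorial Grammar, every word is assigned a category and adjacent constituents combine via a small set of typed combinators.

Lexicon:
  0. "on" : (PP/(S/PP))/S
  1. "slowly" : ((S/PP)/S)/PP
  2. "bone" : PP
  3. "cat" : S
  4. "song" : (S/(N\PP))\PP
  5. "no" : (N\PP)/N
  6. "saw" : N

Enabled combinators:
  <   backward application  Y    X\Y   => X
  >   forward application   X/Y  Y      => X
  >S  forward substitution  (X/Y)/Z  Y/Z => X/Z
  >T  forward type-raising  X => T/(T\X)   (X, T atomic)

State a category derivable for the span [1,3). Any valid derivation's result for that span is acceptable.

[0,7] S   >
  [0,5] S/(N\PP)   <
    [0,4] PP   >
      [0,3] PP/S   >S
        [0,1] "on" : (PP/(S/PP))/S
        [1,3] (S/PP)/S   >
          [1,2] "slowly" : ((S/PP)/S)/PP
          [2,3] "bone" : PP
      [3,4] "cat" : S
    [4,5] "song" : (S/(N\PP))\PP
  [5,7] N\PP   >
    [5,6] "no" : (N\PP)/N
    [6,7] "saw" : N

(S/PP)/S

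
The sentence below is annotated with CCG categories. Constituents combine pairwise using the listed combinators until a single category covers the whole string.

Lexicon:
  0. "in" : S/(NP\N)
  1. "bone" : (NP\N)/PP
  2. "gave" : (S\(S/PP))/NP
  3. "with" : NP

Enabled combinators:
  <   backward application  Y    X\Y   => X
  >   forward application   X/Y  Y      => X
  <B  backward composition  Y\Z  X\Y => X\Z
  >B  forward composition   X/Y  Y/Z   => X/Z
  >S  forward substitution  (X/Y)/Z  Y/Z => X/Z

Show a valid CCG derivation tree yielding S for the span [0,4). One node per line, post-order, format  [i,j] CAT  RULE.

[0,4] S   <
  [0,2] S/PP   >B
    [0,1] "in" : S/(NP\N)
    [1,2] "bone" : (NP\N)/PP
  [2,4] S\(S/PP)   >
    [2,3] "gave" : (S\(S/PP))/NP
    [3,4] "with" : NP

[0,1] S/(NP\N)  lex  "in"
[1,2] (NP\N)/PP  lex  "bone"
[0,2] S/PP  >B  k=1
[2,3] (S\(S/PP))/NP  lex  "gave"
[3,4] NP  lex  "with"
[2,4] S\(S/PP)  >  k=3
[0,4] S  <  k=2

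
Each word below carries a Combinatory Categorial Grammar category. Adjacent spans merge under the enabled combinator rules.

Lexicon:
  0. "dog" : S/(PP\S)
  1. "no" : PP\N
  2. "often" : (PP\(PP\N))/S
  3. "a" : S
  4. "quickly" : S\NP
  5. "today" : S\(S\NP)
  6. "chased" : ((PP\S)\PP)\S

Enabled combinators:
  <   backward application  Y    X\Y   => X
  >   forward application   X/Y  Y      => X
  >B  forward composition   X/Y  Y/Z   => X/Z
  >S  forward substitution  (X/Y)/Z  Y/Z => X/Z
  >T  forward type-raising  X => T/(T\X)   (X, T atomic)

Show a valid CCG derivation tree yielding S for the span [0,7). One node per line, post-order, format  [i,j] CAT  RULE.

[0,1] S/(PP\S)  lex  "dog"
[1,2] PP\N  lex  "no"
[2,3] (PP\(PP\N))/S  lex  "often"
[3,4] S  lex  "a"
[2,4] PP\(PP\N)  >  k=3
[1,4] PP  <  k=2
[4,5] S\NP  lex  "quickly"
[5,6] S\(S\NP)  lex  "today"
[4,6] S  <  k=5
[6,7] ((PP\S)\PP)\S  lex  "chased"
[4,7] (PP\S)\PP  <  k=6
[1,7] PP\S  <  k=4
[0,7] S  >  k=1

[0,7] S   >
  [0,1] "dog" : S/(PP\S)
  [1,7] PP\S   <
    [1,4] PP   <
      [1,2] "no" : PP\N
      [2,4] PP\(PP\N)   >
        [2,3] "often" : (PP\(PP\N))/S
        [3,4] "a" : S
    [4,7] (PP\S)\PP   <
      [4,6] S   <
        [4,5] "quickly" : S\NP
        [5,6] "today" : S\(S\NP)
      [6,7] "chased" : ((PP\S)\PP)\S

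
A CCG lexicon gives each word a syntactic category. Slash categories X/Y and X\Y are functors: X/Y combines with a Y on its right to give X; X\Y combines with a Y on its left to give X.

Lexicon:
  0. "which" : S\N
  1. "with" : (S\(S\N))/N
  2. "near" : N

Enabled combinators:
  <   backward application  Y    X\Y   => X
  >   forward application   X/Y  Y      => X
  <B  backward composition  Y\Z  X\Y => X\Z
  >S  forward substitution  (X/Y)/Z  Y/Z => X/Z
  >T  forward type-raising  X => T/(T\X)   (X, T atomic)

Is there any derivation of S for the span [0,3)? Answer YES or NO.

[0,3] S   <
  [0,1] "which" : S\N
  [1,3] S\(S\N)   >
    [1,2] "with" : (S\(S\N))/N
    [2,3] "near" : N

YES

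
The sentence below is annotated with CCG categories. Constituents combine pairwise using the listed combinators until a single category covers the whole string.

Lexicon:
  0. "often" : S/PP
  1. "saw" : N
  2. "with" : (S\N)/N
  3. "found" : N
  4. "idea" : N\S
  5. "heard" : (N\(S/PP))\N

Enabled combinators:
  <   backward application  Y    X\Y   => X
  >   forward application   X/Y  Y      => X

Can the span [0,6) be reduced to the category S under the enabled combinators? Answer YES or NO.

S/PP N (S\N)/N N N\S (N\(S/PP))\N
CKY chart[0,6] = {N}; S ∉ chart

NO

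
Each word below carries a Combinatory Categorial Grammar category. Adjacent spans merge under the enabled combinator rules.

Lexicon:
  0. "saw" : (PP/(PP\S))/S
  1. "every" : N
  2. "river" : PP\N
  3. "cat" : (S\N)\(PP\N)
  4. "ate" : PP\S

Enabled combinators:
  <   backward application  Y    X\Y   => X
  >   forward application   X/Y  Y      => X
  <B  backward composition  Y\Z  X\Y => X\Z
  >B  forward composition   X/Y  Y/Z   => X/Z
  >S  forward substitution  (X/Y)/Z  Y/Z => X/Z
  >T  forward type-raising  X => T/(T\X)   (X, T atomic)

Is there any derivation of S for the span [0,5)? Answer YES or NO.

(PP/(PP\S))/S N PP\N (S\N)\(PP\N) PP\S
CKY chart[0,5] = {(PP/(PP\S))/(S\PP), N/(N\PP), NP/(NP\PP), PP, PP/(PP\PP), S/(S\PP)}; S ∉ chart

NO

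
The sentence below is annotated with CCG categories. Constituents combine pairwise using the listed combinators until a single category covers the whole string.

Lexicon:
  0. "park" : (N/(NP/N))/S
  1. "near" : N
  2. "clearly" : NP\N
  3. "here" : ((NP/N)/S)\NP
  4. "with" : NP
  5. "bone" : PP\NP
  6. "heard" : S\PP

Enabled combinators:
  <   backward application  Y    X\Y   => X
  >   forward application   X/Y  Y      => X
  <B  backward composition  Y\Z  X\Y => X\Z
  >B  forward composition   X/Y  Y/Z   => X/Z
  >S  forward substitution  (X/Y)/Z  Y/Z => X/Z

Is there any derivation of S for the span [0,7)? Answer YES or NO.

(N/(NP/N))/S N NP\N ((NP/N)/S)\NP NP PP\NP S\PP
CKY chart[0,7] = {N}; S ∉ chart

NO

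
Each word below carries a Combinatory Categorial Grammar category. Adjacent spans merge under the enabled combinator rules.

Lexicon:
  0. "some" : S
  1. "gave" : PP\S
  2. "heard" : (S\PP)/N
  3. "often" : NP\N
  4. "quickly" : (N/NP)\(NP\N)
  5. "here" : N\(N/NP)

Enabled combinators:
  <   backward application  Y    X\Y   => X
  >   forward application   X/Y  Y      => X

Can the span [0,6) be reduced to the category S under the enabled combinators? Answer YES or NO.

[0,6] S   <
  [0,2] PP   <
    [0,1] "some" : S
    [1,2] "gave" : PP\S
  [2,6] S\PP   >
    [2,3] "heard" : (S\PP)/N
    [3,6] N   <
      [3,5] N/NP   <
        [3,4] "often" : NP\N
        [4,5] "quickly" : (N/NP)\(NP\N)
      [5,6] "here" : N\(N/NP)

YES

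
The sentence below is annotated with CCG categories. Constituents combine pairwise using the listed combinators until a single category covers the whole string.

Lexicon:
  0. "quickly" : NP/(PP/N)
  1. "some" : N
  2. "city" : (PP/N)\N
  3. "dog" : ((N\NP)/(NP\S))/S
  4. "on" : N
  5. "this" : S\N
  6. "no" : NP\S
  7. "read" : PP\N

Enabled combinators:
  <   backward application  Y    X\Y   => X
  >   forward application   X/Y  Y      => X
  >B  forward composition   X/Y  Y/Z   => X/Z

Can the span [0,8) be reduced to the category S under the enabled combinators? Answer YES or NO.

NP/(PP/N) N (PP/N)\N ((N\NP)/(NP\S))/S N S\N NP\S PP\N
CKY chart[0,8] = {PP}; S ∉ chart

NO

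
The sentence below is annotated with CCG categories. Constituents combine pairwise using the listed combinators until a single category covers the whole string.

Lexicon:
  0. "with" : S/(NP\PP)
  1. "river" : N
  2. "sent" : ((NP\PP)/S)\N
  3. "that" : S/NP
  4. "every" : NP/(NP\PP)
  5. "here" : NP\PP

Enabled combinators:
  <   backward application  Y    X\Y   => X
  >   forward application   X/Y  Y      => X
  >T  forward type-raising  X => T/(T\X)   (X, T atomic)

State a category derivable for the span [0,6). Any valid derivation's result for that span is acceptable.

S

[0,6] S   >
  [0,1] "with" : S/(NP\PP)
  [1,6] NP\PP   >
    [1,3] (NP\PP)/S   <
      [1,2] "river" : N
      [2,3] "sent" : ((NP\PP)/S)\N
    [3,6] S   >
      [3,4] "that" : S/NP
      [4,6] NP   >
        [4,5] "every" : NP/(NP\PP)
        [5,6] "here" : NP\PP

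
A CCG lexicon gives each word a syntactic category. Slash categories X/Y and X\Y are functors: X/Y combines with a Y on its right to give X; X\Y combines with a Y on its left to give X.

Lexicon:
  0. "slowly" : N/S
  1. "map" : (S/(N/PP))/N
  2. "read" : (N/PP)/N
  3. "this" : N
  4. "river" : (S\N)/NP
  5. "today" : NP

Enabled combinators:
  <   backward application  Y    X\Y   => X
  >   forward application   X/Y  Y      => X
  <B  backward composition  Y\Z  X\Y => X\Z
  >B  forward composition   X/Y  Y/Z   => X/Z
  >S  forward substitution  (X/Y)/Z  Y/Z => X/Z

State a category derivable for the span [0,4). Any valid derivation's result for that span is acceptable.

N

[0,6] S   <
  [0,4] N   >
    [0,1] "slowly" : N/S
    [1,4] S   >
      [1,3] S/N   >S
        [1,2] "map" : (S/(N/PP))/N
        [2,3] "read" : (N/PP)/N
      [3,4] "this" : N
  [4,6] S\N   >
    [4,5] "river" : (S\N)/NP
    [5,6] "today" : NP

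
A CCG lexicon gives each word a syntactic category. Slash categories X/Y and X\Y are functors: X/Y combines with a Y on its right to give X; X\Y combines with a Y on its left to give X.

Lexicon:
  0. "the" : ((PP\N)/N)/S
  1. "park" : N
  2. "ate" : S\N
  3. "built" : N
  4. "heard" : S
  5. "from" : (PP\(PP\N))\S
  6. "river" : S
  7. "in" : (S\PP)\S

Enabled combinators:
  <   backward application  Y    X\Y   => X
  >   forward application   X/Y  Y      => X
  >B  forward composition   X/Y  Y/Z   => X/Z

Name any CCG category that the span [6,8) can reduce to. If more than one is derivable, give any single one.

S\PP

[0,8] S   <
  [0,6] PP   <
    [0,4] PP\N   >
      [0,3] (PP\N)/N   >
        [0,1] "the" : ((PP\N)/N)/S
        [1,3] S   <
          [1,2] "park" : N
          [2,3] "ate" : S\N
      [3,4] "built" : N
    [4,6] PP\(PP\N)   <
      [4,5] "heard" : S
      [5,6] "from" : (PP\(PP\N))\S
  [6,8] S\PP   <
    [6,7] "river" : S
    [7,8] "in" : (S\PP)\S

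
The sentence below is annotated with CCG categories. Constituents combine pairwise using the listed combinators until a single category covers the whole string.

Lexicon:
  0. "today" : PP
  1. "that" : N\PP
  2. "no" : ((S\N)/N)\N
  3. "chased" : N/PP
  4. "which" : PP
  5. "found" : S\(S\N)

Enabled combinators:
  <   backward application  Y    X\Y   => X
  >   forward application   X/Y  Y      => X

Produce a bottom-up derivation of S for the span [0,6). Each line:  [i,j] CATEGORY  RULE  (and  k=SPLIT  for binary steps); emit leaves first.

[0,6] S   <
  [0,5] S\N   >
    [0,3] (S\N)/N   <
      [0,2] N   <
        [0,1] "today" : PP
        [1,2] "that" : N\PP
      [2,3] "no" : ((S\N)/N)\N
    [3,5] N   >
      [3,4] "chased" : N/PP
      [4,5] "which" : PP
  [5,6] "found" : S\(S\N)

[0,1] PP  lex  "today"
[1,2] N\PP  lex  "that"
[0,2] N  <  k=1
[2,3] ((S\N)/N)\N  lex  "no"
[0,3] (S\N)/N  <  k=2
[3,4] N/PP  lex  "chased"
[4,5] PP  lex  "which"
[3,5] N  >  k=4
[0,5] S\N  >  k=3
[5,6] S\(S\N)  lex  "found"
[0,6] S  <  k=5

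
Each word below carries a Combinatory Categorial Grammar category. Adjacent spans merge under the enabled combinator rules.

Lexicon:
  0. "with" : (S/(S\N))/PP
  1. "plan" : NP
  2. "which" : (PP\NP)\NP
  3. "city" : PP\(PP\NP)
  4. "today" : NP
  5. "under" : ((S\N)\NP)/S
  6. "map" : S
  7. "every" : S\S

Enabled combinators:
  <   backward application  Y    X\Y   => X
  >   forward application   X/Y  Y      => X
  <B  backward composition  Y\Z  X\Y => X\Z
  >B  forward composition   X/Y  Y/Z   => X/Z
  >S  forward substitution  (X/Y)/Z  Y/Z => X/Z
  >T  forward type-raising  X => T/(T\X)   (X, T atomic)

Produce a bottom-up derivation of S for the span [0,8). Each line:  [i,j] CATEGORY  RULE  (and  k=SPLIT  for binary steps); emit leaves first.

[0,8] S   >
  [0,4] S/(S\N)   >
    [0,1] "with" : (S/(S\N))/PP
    [1,4] PP   <
      [1,3] PP\NP   <
        [1,2] "plan" : NP
        [2,3] "which" : (PP\NP)\NP
      [3,4] "city" : PP\(PP\NP)
  [4,8] S\N   <B
    [4,7] S\N   <
      [4,5] "today" : NP
      [5,7] (S\N)\NP   >
        [5,6] "under" : ((S\N)\NP)/S
        [6,7] "map" : S
    [7,8] "every" : S\S

[0,1] (S/(S\N))/PP  lex  "with"
[1,2] NP  lex  "plan"
[2,3] (PP\NP)\NP  lex  "which"
[1,3] PP\NP  <  k=2
[3,4] PP\(PP\NP)  lex  "city"
[1,4] PP  <  k=3
[0,4] S/(S\N)  >  k=1
[4,5] NP  lex  "today"
[5,6] ((S\N)\NP)/S  lex  "under"
[6,7] S  lex  "map"
[5,7] (S\N)\NP  >  k=6
[4,7] S\N  <  k=5
[7,8] S\S  lex  "every"
[4,8] S\N  <B  k=7
[0,8] S  >  k=4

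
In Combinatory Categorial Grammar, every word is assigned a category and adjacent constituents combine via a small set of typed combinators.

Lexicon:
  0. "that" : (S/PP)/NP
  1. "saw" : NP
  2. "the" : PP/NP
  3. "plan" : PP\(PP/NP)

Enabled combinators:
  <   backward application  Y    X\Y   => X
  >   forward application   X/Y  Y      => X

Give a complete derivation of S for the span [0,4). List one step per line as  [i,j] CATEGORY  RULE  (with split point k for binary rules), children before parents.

[0,4] S   >
  [0,2] S/PP   >
    [0,1] "that" : (S/PP)/NP
    [1,2] "saw" : NP
  [2,4] PP   <
    [2,3] "the" : PP/NP
    [3,4] "plan" : PP\(PP/NP)

[0,1] (S/PP)/NP  lex  "that"
[1,2] NP  lex  "saw"
[0,2] S/PP  >  k=1
[2,3] PP/NP  lex  "the"
[3,4] PP\(PP/NP)  lex  "plan"
[2,4] PP  <  k=3
[0,4] S  >  k=2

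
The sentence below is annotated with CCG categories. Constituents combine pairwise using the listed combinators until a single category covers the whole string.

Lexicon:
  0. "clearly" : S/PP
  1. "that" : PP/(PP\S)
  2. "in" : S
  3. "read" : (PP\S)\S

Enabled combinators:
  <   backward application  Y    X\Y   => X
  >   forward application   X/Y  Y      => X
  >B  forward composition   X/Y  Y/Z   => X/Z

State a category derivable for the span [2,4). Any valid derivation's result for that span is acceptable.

[0,4] S   >
  [0,1] "clearly" : S/PP
  [1,4] PP   >
    [1,2] "that" : PP/(PP\S)
    [2,4] PP\S   <
      [2,3] "in" : S
      [3,4] "read" : (PP\S)\S

PP\S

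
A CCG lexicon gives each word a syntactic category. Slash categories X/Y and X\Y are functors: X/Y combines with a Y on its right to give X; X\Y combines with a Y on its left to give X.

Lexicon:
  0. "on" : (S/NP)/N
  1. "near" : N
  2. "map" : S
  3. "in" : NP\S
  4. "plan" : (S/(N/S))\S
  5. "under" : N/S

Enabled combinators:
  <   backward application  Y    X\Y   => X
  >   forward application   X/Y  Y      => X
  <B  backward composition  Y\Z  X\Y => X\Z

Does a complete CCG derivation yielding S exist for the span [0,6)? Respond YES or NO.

[0,6] S   >
  [0,5] S/(N/S)   <
    [0,4] S   >
      [0,2] S/NP   >
        [0,1] "on" : (S/NP)/N
        [1,2] "near" : N
      [2,4] NP   <
        [2,3] "map" : S
        [3,4] "in" : NP\S
    [4,5] "plan" : (S/(N/S))\S
  [5,6] "under" : N/S

YES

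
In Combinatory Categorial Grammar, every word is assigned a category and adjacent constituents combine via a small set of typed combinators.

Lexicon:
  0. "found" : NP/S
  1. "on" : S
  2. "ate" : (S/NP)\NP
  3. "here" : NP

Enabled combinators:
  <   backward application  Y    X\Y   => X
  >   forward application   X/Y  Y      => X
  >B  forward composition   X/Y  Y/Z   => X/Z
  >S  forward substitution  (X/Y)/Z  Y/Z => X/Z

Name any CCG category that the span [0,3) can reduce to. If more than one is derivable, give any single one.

S/NP

[0,4] S   >
  [0,3] S/NP   <
    [0,2] NP   >
      [0,1] "found" : NP/S
      [1,2] "on" : S
    [2,3] "ate" : (S/NP)\NP
  [3,4] "here" : NP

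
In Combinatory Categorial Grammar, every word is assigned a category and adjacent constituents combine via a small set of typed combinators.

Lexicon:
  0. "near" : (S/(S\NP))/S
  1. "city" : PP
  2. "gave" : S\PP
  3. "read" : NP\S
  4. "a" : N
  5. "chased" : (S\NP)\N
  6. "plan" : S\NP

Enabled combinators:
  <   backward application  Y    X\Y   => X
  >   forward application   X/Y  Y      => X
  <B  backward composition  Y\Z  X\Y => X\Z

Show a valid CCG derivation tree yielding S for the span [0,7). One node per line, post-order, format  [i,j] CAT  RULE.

[0,7] S   >
  [0,6] S/(S\NP)   >
    [0,1] "near" : (S/(S\NP))/S
    [1,6] S   <
      [1,4] NP   <
        [1,2] "city" : PP
        [2,4] NP\PP   <B
          [2,3] "gave" : S\PP
          [3,4] "read" : NP\S
      [4,6] S\NP   <
        [4,5] "a" : N
        [5,6] "chased" : (S\NP)\N
  [6,7] "plan" : S\NP

[0,1] (S/(S\NP))/S  lex  "near"
[1,2] PP  lex  "city"
[2,3] S\PP  lex  "gave"
[3,4] NP\S  lex  "read"
[2,4] NP\PP  <B  k=3
[1,4] NP  <  k=2
[4,5] N  lex  "a"
[5,6] (S\NP)\N  lex  "chased"
[4,6] S\NP  <  k=5
[1,6] S  <  k=4
[0,6] S/(S\NP)  >  k=1
[6,7] S\NP  lex  "plan"
[0,7] S  >  k=6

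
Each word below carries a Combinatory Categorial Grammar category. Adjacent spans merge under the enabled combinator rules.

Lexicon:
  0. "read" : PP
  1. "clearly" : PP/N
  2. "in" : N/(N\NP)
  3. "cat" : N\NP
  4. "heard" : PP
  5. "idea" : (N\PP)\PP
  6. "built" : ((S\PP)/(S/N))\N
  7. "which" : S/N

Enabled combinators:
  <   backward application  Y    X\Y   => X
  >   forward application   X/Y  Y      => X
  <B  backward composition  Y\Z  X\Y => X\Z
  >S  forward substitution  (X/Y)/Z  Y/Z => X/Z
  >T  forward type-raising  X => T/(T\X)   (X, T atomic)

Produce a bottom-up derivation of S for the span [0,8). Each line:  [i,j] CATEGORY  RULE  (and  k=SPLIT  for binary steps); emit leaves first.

[0,1] PP  lex  "read"
[0,1] S/(S\PP)  >T
[1,2] PP/N  lex  "clearly"
[2,3] N/(N\NP)  lex  "in"
[3,4] N\NP  lex  "cat"
[2,4] N  >  k=3
[1,4] PP  >  k=2
[4,5] PP  lex  "heard"
[5,6] (N\PP)\PP  lex  "idea"
[4,6] N\PP  <  k=5
[1,6] N  <  k=4
[6,7] ((S\PP)/(S/N))\N  lex  "built"
[1,7] (S\PP)/(S/N)  <  k=6
[7,8] S/N  lex  "which"
[1,8] S\PP  >  k=7
[0,8] S  >  k=1

[0,8] S   >
  [0,1] S/(S\PP)   >T
    [0,1] "read" : PP
  [1,8] S\PP   >
    [1,7] (S\PP)/(S/N)   <
      [1,6] N   <
        [1,4] PP   >
          [1,2] "clearly" : PP/N
          [2,4] N   >
            [2,3] "in" : N/(N\NP)
            [3,4] "cat" : N\NP
        [4,6] N\PP   <
          [4,5] "heard" : PP
          [5,6] "idea" : (N\PP)\PP
      [6,7] "built" : ((S\PP)/(S/N))\N
    [7,8] "which" : S/N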